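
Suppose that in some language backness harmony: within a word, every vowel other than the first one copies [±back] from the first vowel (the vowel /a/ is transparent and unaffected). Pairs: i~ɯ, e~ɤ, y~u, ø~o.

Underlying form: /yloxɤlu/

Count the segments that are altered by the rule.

/o/ harmonizes with /y/ ([-back]) → [ø]
/ɤ/ harmonizes with /y/ ([-back]) → [e]
/u/ harmonizes with /y/ ([-back]) → [y]
3 segments change.

3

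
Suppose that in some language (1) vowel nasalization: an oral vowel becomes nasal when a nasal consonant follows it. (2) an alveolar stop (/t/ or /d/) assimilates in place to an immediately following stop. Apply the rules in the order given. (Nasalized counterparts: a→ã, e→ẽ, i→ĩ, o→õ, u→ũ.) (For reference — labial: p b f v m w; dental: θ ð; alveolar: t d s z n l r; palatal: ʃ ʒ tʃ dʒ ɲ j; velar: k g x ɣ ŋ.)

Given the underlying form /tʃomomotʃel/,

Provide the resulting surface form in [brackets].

[tʃõmõmotʃel]

Rule 1: /o/ before nasal /m/ → [õ]
Rule 1: /o/ before nasal /m/ → [õ]
After rule 1: tʃõmõmotʃel
Rule 2: no segment meets the rule's conditions; no change.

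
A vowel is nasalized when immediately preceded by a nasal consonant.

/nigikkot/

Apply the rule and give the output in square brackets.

/i/ after nasal /n/ → [ĩ]

[nĩgikkot]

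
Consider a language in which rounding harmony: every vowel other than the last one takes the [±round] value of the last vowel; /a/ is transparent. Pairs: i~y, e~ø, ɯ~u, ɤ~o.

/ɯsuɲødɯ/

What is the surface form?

[ɯsɯɲedɯ]

/u/ harmonizes with /ɯ/ ([-round]) → [ɯ]
/ø/ harmonizes with /ɯ/ ([-round]) → [e]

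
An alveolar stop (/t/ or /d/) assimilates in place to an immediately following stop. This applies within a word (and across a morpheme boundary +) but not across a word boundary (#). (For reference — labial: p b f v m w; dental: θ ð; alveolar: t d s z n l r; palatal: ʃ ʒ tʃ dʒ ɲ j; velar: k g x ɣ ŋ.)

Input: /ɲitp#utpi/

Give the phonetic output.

[ɲipp#uppi]

/t/ before /p/ (labial) → [p]
/t/ before /p/ (labial) → [p]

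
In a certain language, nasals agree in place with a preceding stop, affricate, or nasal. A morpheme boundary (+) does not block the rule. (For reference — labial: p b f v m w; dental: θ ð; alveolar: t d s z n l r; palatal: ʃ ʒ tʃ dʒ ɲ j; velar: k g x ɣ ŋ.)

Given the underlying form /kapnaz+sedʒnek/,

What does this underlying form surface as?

/n/ after /p/ (labial) → [m]
/n/ after /dʒ/ (palatal) → [ɲ]

[kapmaz+sedʒɲek]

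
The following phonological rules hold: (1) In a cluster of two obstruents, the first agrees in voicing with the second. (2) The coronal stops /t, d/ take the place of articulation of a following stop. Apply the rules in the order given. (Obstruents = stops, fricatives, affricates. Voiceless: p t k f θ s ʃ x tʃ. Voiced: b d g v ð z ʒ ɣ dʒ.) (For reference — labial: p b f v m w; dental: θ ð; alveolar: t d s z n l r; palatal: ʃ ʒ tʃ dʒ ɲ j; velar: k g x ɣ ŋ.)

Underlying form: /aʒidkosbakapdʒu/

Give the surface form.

Rule 1: /d/ before /k/ (voiceless) → [t]
Rule 1: /s/ before /b/ (voiced) → [z]
Rule 1: /p/ before /dʒ/ (voiced) → [b]
After rule 1: aʒitkozbakabdʒu
Rule 2: /t/ before /k/ (velar) → [k]

[aʒikkozbakabdʒu]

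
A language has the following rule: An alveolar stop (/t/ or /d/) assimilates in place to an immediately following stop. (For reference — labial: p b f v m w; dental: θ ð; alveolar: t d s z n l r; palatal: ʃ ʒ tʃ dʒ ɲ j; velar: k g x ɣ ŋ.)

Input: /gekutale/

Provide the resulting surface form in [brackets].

[gekutale]

no segment meets the rule's conditions; no change.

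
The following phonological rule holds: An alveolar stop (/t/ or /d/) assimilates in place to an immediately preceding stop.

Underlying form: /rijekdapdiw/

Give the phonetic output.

[rijekgapbiw]

/d/ after /k/ (velar) → [g]
/d/ after /p/ (labial) → [b]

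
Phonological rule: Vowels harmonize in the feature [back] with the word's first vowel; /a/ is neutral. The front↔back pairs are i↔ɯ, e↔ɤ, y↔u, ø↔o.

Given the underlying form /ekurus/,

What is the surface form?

[ekyrys]

/u/ harmonizes with /e/ ([-back]) → [y]
/u/ harmonizes with /e/ ([-back]) → [y]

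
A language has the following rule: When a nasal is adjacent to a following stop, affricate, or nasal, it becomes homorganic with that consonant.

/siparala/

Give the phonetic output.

no segment meets the rule's conditions; no change.

[siparala]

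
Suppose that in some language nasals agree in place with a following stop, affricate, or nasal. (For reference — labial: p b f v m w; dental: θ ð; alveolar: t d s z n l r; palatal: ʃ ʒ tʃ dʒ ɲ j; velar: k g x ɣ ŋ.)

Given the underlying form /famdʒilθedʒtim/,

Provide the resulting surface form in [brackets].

[faɲdʒilθedʒtim]

/m/ before /dʒ/ (palatal) → [ɲ]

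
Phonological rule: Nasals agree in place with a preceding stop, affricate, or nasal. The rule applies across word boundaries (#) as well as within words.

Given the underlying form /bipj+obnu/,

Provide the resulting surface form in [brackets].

/n/ after /b/ (labial) → [m]

[bipj+obmu]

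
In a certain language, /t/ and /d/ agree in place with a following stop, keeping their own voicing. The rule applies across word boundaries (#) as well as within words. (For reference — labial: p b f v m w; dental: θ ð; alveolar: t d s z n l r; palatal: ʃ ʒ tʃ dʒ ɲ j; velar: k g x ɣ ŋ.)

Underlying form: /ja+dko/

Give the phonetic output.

/d/ before /k/ (velar) → [g]

[ja+gko]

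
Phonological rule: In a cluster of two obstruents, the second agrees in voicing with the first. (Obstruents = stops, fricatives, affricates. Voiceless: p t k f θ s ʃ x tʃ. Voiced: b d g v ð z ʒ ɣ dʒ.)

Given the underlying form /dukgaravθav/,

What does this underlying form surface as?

[dukkaravðav]

/g/ after /k/ (voiceless) → [k]
/θ/ after /v/ (voiced) → [ð]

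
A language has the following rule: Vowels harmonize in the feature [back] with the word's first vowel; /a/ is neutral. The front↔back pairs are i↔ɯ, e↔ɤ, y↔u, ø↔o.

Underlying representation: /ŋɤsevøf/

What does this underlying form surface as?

[ŋɤsɤvof]

/e/ harmonizes with /ɤ/ ([+back]) → [ɤ]
/ø/ harmonizes with /ɤ/ ([+back]) → [o]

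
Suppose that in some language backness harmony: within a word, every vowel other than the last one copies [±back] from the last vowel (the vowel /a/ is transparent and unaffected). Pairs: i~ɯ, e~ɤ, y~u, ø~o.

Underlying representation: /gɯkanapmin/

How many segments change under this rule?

1

/ɯ/ harmonizes with /i/ ([-back]) → [i]
1 segment changes.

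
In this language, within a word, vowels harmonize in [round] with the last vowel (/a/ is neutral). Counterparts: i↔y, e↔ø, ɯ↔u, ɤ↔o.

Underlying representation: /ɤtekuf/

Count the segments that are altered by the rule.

2

/ɤ/ harmonizes with /u/ ([+round]) → [o]
/e/ harmonizes with /u/ ([+round]) → [ø]
2 segments change.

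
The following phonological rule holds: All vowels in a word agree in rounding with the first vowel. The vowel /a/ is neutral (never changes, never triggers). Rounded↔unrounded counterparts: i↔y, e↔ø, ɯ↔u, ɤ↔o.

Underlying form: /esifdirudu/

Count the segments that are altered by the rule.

/u/ harmonizes with /e/ ([-round]) → [ɯ]
/u/ harmonizes with /e/ ([-round]) → [ɯ]
2 segments change.

2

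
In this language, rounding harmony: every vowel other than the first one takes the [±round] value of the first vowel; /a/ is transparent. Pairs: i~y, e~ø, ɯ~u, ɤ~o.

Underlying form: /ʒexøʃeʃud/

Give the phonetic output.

/ø/ harmonizes with /e/ ([-round]) → [e]
/u/ harmonizes with /e/ ([-round]) → [ɯ]

[ʒexeʃeʃɯd]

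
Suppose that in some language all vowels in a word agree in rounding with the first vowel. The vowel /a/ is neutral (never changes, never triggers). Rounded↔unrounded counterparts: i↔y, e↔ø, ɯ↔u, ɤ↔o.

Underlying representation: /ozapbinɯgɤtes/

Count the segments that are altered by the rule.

4

/i/ harmonizes with /o/ ([+round]) → [y]
/ɯ/ harmonizes with /o/ ([+round]) → [u]
/ɤ/ harmonizes with /o/ ([+round]) → [o]
/e/ harmonizes with /o/ ([+round]) → [ø]
4 segments change.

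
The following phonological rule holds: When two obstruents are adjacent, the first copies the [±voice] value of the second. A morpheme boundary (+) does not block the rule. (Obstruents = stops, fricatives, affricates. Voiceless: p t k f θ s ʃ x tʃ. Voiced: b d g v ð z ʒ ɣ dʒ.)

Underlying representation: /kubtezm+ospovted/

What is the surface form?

[kuptezm+ospofted]

/b/ before /t/ (voiceless) → [p]
/v/ before /t/ (voiceless) → [f]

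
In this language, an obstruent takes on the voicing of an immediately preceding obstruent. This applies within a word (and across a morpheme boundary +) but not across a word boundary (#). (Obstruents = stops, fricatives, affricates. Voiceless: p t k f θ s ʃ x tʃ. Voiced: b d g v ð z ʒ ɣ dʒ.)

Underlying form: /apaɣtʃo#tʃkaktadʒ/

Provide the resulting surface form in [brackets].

/tʃ/ after /ɣ/ (voiced) → [dʒ]

[apaɣdʒo#tʃkaktadʒ]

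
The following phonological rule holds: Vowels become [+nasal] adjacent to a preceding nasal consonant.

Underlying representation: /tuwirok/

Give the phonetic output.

[tuwirok]

no segment meets the rule's conditions; no change.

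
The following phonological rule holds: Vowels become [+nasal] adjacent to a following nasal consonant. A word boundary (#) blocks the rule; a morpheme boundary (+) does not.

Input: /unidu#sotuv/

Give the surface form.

/u/ before nasal /n/ → [ũ]

[ũnidu#sotuv]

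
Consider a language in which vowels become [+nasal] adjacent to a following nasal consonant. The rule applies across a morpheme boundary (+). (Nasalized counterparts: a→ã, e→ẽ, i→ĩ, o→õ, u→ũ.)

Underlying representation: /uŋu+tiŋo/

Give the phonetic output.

[ũŋu+tĩŋo]

/u/ before nasal /ŋ/ → [ũ]
/i/ before nasal /ŋ/ → [ĩ]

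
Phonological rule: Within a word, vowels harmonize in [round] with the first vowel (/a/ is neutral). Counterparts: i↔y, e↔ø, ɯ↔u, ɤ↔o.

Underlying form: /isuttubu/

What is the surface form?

[isɯttɯbɯ]

/u/ harmonizes with /i/ ([-round]) → [ɯ]
/u/ harmonizes with /i/ ([-round]) → [ɯ]
/u/ harmonizes with /i/ ([-round]) → [ɯ]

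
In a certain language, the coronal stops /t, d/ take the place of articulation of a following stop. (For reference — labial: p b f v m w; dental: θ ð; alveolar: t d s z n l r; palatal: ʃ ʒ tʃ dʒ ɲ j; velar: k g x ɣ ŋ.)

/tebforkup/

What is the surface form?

no segment meets the rule's conditions; no change.

[tebforkup]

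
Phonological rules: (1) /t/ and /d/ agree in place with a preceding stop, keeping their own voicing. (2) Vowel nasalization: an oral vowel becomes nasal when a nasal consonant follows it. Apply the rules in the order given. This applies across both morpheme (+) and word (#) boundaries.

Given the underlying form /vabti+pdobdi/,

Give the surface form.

Rule 1: /t/ after /b/ (labial) → [p]
Rule 1: /d/ after /p/ (labial) → [b]
Rule 1: /d/ after /b/ (labial) → [b]
After rule 1: vabpi+pbobbi
Rule 2: no segment meets the rule's conditions; no change.

[vabpi+pbobbi]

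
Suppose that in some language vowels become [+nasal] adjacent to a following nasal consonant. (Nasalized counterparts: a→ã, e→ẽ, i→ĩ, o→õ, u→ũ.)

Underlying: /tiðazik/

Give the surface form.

[tiðazik]

no segment meets the rule's conditions; no change.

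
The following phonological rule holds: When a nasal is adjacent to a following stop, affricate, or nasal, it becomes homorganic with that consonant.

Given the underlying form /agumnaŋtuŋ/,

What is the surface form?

[agunnantuŋ]

/m/ before /n/ (alveolar) → [n]
/ŋ/ before /t/ (alveolar) → [n]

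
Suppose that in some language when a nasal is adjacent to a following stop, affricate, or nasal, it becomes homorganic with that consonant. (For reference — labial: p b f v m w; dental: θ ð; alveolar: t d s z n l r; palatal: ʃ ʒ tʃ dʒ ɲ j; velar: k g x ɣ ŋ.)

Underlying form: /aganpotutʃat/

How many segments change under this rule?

/n/ before /p/ (labial) → [m]
1 segment changes.

1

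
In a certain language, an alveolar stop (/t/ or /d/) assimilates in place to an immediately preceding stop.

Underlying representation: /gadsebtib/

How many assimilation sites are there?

1

/t/ after /b/ (labial) → [p]
1 segment changes.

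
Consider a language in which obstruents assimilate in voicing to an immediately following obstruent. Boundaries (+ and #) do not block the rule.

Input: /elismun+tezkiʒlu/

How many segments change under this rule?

1

/z/ before /k/ (voiceless) → [s]
1 segment changes.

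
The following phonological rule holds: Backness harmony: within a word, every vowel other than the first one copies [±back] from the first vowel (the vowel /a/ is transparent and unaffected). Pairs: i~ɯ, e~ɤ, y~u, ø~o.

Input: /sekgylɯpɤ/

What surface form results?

[sekgylipe]

/ɯ/ harmonizes with /e/ ([-back]) → [i]
/ɤ/ harmonizes with /e/ ([-back]) → [e]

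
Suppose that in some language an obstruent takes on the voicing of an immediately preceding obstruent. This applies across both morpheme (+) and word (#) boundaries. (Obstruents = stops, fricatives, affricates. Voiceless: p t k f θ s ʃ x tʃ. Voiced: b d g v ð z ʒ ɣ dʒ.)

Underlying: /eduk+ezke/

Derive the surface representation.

/k/ after /z/ (voiced) → [g]

[eduk+ezge]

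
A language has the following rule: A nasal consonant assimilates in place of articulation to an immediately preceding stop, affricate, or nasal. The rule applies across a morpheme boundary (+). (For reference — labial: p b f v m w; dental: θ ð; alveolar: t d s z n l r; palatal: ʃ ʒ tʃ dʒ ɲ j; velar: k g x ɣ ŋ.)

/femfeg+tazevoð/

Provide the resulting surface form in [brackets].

no segment meets the rule's conditions; no change.

[femfeg+tazevoð]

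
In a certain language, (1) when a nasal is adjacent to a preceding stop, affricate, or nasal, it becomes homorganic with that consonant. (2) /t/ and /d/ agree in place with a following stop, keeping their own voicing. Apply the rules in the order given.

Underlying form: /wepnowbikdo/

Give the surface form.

[wepmowbikdo]

Rule 1: /n/ after /p/ (labial) → [m]
After rule 1: wepmowbikdo
Rule 2: no segment meets the rule's conditions; no change.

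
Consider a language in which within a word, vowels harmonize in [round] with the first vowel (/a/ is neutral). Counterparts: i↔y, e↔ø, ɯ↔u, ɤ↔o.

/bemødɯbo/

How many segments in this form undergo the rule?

/ø/ harmonizes with /e/ ([-round]) → [e]
/o/ harmonizes with /e/ ([-round]) → [ɤ]
2 segments change.

2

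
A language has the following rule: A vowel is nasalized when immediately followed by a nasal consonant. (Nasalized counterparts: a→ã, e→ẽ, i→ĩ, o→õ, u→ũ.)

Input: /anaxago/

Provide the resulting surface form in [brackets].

[ãnaxago]

/a/ before nasal /n/ → [ã]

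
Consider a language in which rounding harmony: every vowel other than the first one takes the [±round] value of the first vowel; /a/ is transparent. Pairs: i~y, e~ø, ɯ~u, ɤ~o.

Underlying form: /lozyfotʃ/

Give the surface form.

[lozyfotʃ]

no segment meets the rule's conditions; no change.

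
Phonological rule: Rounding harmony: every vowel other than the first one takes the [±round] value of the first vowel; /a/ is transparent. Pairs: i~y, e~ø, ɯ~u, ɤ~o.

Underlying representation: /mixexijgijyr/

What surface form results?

/y/ harmonizes with /i/ ([-round]) → [i]

[mixexijgijir]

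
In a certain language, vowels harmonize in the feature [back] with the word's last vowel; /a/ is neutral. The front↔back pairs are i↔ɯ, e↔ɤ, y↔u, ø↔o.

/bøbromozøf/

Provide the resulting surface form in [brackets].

/o/ harmonizes with /ø/ ([-back]) → [ø]
/o/ harmonizes with /ø/ ([-back]) → [ø]

[bøbrømøzøf]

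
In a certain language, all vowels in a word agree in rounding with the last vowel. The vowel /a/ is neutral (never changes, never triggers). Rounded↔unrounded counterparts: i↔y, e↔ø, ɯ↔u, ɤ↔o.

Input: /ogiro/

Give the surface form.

[ogyro]

/i/ harmonizes with /o/ ([+round]) → [y]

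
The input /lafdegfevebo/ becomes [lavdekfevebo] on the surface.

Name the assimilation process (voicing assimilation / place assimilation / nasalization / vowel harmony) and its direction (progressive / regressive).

voicing assimilation, regressive

/f/→[v] /g/→[k].
Each target copies a feature from the following segment, so the direction is regressive.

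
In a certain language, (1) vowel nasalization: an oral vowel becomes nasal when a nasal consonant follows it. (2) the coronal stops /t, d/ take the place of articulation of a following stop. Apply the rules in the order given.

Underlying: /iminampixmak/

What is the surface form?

[ĩmĩnãmpixmak]

Rule 1: /i/ before nasal /m/ → [ĩ]
Rule 1: /i/ before nasal /n/ → [ĩ]
Rule 1: /a/ before nasal /m/ → [ã]
After rule 1: ĩmĩnãmpixmak
Rule 2: no segment meets the rule's conditions; no change.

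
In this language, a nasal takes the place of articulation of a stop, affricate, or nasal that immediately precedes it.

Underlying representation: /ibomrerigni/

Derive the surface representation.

/n/ after /g/ (velar) → [ŋ]

[ibomrerigŋi]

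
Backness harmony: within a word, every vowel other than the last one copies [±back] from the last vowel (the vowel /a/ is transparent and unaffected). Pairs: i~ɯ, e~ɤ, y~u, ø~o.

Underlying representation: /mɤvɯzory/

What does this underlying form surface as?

[mevizøry]

/ɤ/ harmonizes with /y/ ([-back]) → [e]
/ɯ/ harmonizes with /y/ ([-back]) → [i]
/o/ harmonizes with /y/ ([-back]) → [ø]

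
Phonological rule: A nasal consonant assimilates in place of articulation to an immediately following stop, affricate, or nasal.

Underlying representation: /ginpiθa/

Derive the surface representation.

[gimpiθa]

/n/ before /p/ (labial) → [m]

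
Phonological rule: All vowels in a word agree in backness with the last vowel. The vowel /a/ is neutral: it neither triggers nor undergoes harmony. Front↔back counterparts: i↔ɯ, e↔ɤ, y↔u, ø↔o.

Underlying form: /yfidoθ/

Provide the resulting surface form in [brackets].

/y/ harmonizes with /o/ ([+back]) → [u]
/i/ harmonizes with /o/ ([+back]) → [ɯ]

[ufɯdoθ]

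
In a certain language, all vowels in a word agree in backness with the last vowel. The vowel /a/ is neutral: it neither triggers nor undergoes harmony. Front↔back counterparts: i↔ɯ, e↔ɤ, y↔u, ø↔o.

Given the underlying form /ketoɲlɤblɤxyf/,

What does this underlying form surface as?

[ketøɲleblexyf]

/o/ harmonizes with /y/ ([-back]) → [ø]
/ɤ/ harmonizes with /y/ ([-back]) → [e]
/ɤ/ harmonizes with /y/ ([-back]) → [e]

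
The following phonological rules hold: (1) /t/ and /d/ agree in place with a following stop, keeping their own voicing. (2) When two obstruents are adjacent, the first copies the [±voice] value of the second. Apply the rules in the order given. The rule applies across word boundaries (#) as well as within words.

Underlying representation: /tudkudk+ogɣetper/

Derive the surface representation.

[tukkukk+ogɣepper]

Rule 1: /d/ before /k/ (velar) → [g]
Rule 1: /d/ before /k/ (velar) → [g]
Rule 1: /t/ before /p/ (labial) → [p]
After rule 1: tugkugk+ogɣepper
Rule 2: /g/ before /k/ (voiceless) → [k]
Rule 2: /g/ before /k/ (voiceless) → [k]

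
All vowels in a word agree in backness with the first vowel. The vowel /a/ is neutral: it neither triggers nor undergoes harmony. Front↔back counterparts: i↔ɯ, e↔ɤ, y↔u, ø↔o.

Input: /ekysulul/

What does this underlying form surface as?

[ekysylyl]

/u/ harmonizes with /e/ ([-back]) → [y]
/u/ harmonizes with /e/ ([-back]) → [y]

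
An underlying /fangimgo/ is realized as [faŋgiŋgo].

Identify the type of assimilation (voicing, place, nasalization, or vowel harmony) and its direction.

place assimilation, regressive

/n/→[ŋ] /m/→[ŋ].
Each target copies a feature from the following segment, so the direction is regressive.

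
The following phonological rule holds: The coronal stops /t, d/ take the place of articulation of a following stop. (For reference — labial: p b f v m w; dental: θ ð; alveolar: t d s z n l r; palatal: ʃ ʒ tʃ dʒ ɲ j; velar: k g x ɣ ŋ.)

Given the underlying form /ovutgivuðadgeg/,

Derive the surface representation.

[ovukgivuðaggeg]

/t/ before /g/ (velar) → [k]
/d/ before /g/ (velar) → [g]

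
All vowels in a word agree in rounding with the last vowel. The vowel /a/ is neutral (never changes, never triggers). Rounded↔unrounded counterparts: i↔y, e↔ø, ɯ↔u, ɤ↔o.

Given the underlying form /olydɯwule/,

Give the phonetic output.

/o/ harmonizes with /e/ ([-round]) → [ɤ]
/y/ harmonizes with /e/ ([-round]) → [i]
/u/ harmonizes with /e/ ([-round]) → [ɯ]

[ɤlidɯwɯle]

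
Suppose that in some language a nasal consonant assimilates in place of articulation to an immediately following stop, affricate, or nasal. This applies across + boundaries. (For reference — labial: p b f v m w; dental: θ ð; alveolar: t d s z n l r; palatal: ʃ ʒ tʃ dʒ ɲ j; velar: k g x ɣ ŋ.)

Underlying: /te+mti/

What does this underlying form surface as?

[te+nti]

/m/ before /t/ (alveolar) → [n]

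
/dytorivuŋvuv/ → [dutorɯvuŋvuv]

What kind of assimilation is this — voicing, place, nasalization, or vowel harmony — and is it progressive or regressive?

/y/→[u] /i/→[ɯ].
Vowels agree with the last vowel, so the harmony is regressive.

vowel harmony, regressive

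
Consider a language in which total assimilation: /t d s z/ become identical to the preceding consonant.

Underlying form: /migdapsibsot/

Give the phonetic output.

/d/ after /g/ → [g] (total assimilation)
/s/ after /p/ → [p] (total assimilation)
/s/ after /b/ → [b] (total assimilation)

[miggappibbot]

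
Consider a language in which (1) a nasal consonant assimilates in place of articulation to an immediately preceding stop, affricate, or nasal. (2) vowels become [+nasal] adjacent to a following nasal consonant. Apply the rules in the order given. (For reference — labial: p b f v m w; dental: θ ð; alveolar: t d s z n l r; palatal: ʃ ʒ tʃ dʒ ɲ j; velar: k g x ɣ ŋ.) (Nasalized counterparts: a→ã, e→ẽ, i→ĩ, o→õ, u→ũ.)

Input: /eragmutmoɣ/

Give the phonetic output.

[eragŋutnoɣ]

Rule 1: /m/ after /g/ (velar) → [ŋ]
Rule 1: /m/ after /t/ (alveolar) → [n]
After rule 1: eragŋutnoɣ
Rule 2: no segment meets the rule's conditions; no change.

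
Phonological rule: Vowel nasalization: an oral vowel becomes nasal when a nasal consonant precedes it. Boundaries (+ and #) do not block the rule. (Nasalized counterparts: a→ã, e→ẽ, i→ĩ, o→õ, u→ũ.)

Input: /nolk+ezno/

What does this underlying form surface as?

[nõlk+eznõ]

/o/ after nasal /n/ → [õ]
/o/ after nasal /n/ → [õ]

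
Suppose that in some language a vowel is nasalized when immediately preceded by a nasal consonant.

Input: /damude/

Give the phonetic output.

/u/ after nasal /m/ → [ũ]

[damũde]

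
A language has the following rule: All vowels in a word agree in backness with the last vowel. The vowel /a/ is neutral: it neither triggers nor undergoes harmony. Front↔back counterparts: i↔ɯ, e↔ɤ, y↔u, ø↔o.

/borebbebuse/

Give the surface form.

[børebbebyse]

/o/ harmonizes with /e/ ([-back]) → [ø]
/u/ harmonizes with /e/ ([-back]) → [y]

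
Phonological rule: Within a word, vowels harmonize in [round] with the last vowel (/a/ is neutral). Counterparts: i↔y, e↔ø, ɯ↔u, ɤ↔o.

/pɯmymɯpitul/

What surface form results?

/ɯ/ harmonizes with /u/ ([+round]) → [u]
/ɯ/ harmonizes with /u/ ([+round]) → [u]
/i/ harmonizes with /u/ ([+round]) → [y]

[pumymupytul]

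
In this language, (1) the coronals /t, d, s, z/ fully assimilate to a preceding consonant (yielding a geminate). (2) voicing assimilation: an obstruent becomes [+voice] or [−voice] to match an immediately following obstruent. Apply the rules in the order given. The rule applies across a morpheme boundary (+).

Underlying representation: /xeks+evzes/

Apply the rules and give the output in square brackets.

[xekk+evves]

Rule 1: /s/ after /k/ → [k] (total assimilation)
Rule 1: /z/ after /v/ → [v] (total assimilation)
After rule 1: xekk+evves
Rule 2: no segment meets the rule's conditions; no change.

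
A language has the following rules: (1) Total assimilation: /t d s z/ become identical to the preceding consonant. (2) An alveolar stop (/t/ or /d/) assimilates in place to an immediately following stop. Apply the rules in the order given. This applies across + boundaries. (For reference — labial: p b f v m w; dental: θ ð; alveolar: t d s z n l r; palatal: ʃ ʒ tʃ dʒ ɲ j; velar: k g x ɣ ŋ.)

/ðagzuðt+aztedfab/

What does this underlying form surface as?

Rule 1: /z/ after /g/ → [g] (total assimilation)
Rule 1: /t/ after /ð/ → [ð] (total assimilation)
Rule 1: /t/ after /z/ → [z] (total assimilation)
After rule 1: ðagguðð+azzedfab
Rule 2: no segment meets the rule's conditions; no change.

[ðagguðð+azzedfab]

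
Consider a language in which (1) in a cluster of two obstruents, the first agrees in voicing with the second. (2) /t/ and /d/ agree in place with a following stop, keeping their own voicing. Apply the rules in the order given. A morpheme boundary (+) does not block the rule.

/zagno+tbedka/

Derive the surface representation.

Rule 1: /t/ before /b/ (voiced) → [d]
Rule 1: /d/ before /k/ (voiceless) → [t]
After rule 1: zagno+dbetka
Rule 2: /d/ before /b/ (labial) → [b]
Rule 2: /t/ before /k/ (velar) → [k]

[zagno+bbekka]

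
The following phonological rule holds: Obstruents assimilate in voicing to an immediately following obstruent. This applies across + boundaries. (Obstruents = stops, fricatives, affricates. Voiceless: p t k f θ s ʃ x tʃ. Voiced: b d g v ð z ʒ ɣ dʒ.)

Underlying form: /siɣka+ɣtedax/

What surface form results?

[sixka+xtedax]

/ɣ/ before /k/ (voiceless) → [x]
/ɣ/ before /t/ (voiceless) → [x]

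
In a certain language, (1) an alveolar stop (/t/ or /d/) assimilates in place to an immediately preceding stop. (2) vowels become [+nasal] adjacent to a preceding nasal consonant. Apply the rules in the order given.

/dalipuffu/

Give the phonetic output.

[dalipuffu]

Rule 1: no segment meets the rule's conditions; no change.
After rule 1: dalipuffu
Rule 2: no segment meets the rule's conditions; no change.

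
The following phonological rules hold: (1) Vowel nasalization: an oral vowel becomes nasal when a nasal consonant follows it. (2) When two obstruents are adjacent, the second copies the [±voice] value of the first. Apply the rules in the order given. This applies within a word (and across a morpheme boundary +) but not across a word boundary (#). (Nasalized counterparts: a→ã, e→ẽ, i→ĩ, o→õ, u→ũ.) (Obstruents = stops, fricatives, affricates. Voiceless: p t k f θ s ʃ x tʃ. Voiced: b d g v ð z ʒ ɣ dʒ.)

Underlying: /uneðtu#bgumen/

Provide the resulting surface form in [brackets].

Rule 1: /u/ before nasal /n/ → [ũ]
Rule 1: /u/ before nasal /m/ → [ũ]
Rule 1: /e/ before nasal /n/ → [ẽ]
After rule 1: ũneðtu#bgũmẽn
Rule 2: /t/ after /ð/ (voiced) → [d]

[ũneðdu#bgũmẽn]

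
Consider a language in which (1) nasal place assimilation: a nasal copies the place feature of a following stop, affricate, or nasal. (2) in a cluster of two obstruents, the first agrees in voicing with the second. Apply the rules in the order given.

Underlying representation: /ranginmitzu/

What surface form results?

[raŋgimmidzu]

Rule 1: /n/ before /g/ (velar) → [ŋ]
Rule 1: /n/ before /m/ (labial) → [m]
After rule 1: raŋgimmitzu
Rule 2: /t/ before /z/ (voiced) → [d]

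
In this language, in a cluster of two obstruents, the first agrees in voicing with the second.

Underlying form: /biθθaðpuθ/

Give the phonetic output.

/ð/ before /p/ (voiceless) → [θ]

[biθθaθpuθ]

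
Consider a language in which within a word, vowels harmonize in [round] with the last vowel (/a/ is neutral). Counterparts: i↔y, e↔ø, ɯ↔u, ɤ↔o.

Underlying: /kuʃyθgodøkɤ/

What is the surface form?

[kɯʃiθgɤdekɤ]

/u/ harmonizes with /ɤ/ ([-round]) → [ɯ]
/y/ harmonizes with /ɤ/ ([-round]) → [i]
/o/ harmonizes with /ɤ/ ([-round]) → [ɤ]
/ø/ harmonizes with /ɤ/ ([-round]) → [e]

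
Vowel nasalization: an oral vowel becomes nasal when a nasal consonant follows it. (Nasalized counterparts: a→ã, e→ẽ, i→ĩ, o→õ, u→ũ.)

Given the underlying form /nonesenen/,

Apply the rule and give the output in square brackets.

[nõnesẽnẽn]

/o/ before nasal /n/ → [õ]
/e/ before nasal /n/ → [ẽ]
/e/ before nasal /n/ → [ẽ]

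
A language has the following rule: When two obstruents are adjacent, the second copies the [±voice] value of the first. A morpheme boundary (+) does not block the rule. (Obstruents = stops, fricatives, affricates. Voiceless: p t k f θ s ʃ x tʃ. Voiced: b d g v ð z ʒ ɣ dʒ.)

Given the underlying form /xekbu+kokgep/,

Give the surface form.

[xekpu+kokkep]

/b/ after /k/ (voiceless) → [p]
/g/ after /k/ (voiceless) → [k]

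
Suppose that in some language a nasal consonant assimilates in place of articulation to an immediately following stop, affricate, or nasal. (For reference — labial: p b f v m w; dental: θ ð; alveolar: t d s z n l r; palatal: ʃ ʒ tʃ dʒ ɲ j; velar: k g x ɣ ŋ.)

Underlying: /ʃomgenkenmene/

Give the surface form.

[ʃoŋgeŋkemmene]

/m/ before /g/ (velar) → [ŋ]
/n/ before /k/ (velar) → [ŋ]
/n/ before /m/ (labial) → [m]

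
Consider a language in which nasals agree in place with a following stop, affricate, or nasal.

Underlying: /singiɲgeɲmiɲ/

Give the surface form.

[siŋgiŋgemmiɲ]

/n/ before /g/ (velar) → [ŋ]
/ɲ/ before /g/ (velar) → [ŋ]
/ɲ/ before /m/ (labial) → [m]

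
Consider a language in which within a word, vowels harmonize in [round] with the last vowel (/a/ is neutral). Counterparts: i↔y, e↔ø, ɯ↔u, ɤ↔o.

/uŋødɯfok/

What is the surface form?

/ɯ/ harmonizes with /o/ ([+round]) → [u]

[uŋødufok]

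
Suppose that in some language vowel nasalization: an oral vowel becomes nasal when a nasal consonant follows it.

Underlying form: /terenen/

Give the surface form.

/e/ before nasal /n/ → [ẽ]
/e/ before nasal /n/ → [ẽ]

[terẽnẽn]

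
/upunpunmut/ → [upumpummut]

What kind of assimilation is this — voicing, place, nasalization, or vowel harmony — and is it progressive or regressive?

/n/→[m] /n/→[m].
Each target copies a feature from the following segment, so the direction is regressive.

place assimilation, regressive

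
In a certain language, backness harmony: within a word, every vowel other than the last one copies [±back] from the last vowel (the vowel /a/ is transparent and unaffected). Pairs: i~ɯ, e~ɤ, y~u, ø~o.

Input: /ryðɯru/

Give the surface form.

/y/ harmonizes with /u/ ([+back]) → [u]

[ruðɯru]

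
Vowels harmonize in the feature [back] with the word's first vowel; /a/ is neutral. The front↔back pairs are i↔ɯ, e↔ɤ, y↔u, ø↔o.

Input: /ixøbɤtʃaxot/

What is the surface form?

/ɤ/ harmonizes with /i/ ([-back]) → [e]
/o/ harmonizes with /i/ ([-back]) → [ø]

[ixøbetʃaxøt]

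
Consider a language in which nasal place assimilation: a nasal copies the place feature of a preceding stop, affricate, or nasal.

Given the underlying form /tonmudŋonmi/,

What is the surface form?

/m/ after /n/ (alveolar) → [n]
/ŋ/ after /d/ (alveolar) → [n]
/m/ after /n/ (alveolar) → [n]

[tonnudnonni]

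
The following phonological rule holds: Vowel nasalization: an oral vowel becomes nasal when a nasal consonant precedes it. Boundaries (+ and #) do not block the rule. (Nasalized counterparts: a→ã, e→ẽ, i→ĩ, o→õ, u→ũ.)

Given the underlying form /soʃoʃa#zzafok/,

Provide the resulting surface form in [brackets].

no segment meets the rule's conditions; no change.

[soʃoʃa#zzafok]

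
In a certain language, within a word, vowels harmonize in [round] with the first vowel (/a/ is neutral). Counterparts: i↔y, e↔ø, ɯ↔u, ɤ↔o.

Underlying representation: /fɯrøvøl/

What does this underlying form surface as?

[fɯrevel]

/ø/ harmonizes with /ɯ/ ([-round]) → [e]
/ø/ harmonizes with /ɯ/ ([-round]) → [e]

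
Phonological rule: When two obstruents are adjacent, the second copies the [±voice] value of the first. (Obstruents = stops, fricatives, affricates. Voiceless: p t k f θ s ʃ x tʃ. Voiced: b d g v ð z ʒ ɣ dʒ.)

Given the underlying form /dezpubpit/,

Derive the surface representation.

/p/ after /z/ (voiced) → [b]
/p/ after /b/ (voiced) → [b]

[dezbubbit]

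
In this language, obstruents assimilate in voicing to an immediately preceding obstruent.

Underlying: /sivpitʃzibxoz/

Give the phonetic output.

[sivbitʃsibɣoz]

/p/ after /v/ (voiced) → [b]
/z/ after /tʃ/ (voiceless) → [s]
/x/ after /b/ (voiced) → [ɣ]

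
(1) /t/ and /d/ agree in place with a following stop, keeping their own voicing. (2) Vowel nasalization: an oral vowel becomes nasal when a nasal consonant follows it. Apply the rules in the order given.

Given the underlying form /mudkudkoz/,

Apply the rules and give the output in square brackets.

Rule 1: /d/ before /k/ (velar) → [g]
Rule 1: /d/ before /k/ (velar) → [g]
After rule 1: mugkugkoz
Rule 2: no segment meets the rule's conditions; no change.

[mugkugkoz]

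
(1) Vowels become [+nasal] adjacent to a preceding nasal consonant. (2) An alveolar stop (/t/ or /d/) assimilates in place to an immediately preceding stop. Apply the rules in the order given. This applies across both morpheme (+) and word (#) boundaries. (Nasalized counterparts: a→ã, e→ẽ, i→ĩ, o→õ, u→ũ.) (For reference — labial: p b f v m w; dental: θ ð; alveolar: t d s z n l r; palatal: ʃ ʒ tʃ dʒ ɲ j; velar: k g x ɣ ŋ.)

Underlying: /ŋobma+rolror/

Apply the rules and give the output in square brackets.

[ŋõbmã+rolror]

Rule 1: /o/ after nasal /ŋ/ → [õ]
Rule 1: /a/ after nasal /m/ → [ã]
After rule 1: ŋõbmã+rolror
Rule 2: no segment meets the rule's conditions; no change.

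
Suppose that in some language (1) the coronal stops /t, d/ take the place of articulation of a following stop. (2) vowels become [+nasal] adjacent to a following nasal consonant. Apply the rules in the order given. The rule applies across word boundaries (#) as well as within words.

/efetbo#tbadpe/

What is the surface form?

[efepbo#pbabpe]

Rule 1: /t/ before /b/ (labial) → [p]
Rule 1: /t/ before /b/ (labial) → [p]
Rule 1: /d/ before /p/ (labial) → [b]
After rule 1: efepbo#pbabpe
Rule 2: no segment meets the rule's conditions; no change.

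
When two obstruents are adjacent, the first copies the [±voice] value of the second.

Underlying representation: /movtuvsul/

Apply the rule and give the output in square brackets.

/v/ before /t/ (voiceless) → [f]
/v/ before /s/ (voiceless) → [f]

[moftufsul]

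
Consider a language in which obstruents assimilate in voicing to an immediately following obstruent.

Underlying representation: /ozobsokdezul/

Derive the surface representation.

[ozopsogdezul]

/b/ before /s/ (voiceless) → [p]
/k/ before /d/ (voiced) → [g]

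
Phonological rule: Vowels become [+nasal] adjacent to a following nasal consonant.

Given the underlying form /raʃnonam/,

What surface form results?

/o/ before nasal /n/ → [õ]
/a/ before nasal /m/ → [ã]

[raʃnõnãm]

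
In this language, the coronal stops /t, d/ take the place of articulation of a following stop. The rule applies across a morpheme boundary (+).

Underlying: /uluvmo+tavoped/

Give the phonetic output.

no segment meets the rule's conditions; no change.

[uluvmo+tavoped]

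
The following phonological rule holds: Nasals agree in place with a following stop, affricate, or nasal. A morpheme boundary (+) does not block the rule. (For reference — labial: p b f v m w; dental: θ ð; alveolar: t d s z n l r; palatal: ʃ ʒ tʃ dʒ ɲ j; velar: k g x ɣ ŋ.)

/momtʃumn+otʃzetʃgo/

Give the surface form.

[moɲtʃunn+otʃzetʃgo]

/m/ before /tʃ/ (palatal) → [ɲ]
/m/ before /n/ (alveolar) → [n]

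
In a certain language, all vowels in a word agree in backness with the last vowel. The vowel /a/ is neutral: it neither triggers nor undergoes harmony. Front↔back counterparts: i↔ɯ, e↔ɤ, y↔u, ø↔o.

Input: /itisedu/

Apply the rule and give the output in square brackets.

/i/ harmonizes with /u/ ([+back]) → [ɯ]
/i/ harmonizes with /u/ ([+back]) → [ɯ]
/e/ harmonizes with /u/ ([+back]) → [ɤ]

[ɯtɯsɤdu]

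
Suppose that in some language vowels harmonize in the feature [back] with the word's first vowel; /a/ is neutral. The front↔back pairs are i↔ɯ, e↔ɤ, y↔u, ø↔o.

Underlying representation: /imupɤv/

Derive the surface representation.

/u/ harmonizes with /i/ ([-back]) → [y]
/ɤ/ harmonizes with /i/ ([-back]) → [e]

[imypev]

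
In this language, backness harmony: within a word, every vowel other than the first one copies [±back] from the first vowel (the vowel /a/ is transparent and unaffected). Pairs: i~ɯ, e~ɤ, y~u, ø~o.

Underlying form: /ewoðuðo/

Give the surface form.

/o/ harmonizes with /e/ ([-back]) → [ø]
/u/ harmonizes with /e/ ([-back]) → [y]
/o/ harmonizes with /e/ ([-back]) → [ø]

[ewøðyðø]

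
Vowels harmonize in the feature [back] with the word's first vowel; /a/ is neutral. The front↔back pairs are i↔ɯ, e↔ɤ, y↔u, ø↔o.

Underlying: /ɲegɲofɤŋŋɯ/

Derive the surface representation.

[ɲegɲøfeŋŋi]

/o/ harmonizes with /e/ ([-back]) → [ø]
/ɤ/ harmonizes with /e/ ([-back]) → [e]
/ɯ/ harmonizes with /e/ ([-back]) → [i]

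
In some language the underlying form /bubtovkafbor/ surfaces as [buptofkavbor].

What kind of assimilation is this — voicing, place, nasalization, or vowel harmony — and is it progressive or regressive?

voicing assimilation, regressive

/b/→[p] /v/→[f] /f/→[v].
Each target copies a feature from the following segment, so the direction is regressive.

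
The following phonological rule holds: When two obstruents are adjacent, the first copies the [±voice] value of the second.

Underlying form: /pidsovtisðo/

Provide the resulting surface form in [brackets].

[pitsoftizðo]

/d/ before /s/ (voiceless) → [t]
/v/ before /t/ (voiceless) → [f]
/s/ before /ð/ (voiced) → [z]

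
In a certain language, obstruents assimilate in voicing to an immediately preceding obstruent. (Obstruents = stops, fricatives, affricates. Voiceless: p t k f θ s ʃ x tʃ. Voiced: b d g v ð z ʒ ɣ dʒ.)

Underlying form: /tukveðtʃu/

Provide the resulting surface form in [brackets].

/v/ after /k/ (voiceless) → [f]
/tʃ/ after /ð/ (voiced) → [dʒ]

[tukfeðdʒu]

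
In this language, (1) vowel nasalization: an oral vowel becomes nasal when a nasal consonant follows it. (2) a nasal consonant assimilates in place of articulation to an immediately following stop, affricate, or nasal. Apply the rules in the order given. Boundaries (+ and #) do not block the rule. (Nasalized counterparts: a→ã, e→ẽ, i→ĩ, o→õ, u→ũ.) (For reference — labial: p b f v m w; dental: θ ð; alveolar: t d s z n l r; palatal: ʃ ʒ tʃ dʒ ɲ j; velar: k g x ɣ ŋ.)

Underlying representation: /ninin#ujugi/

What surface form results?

Rule 1: /i/ before nasal /n/ → [ĩ]
Rule 1: /i/ before nasal /n/ → [ĩ]
After rule 1: nĩnĩn#ujugi
Rule 2: no segment meets the rule's conditions; no change.

[nĩnĩn#ujugi]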